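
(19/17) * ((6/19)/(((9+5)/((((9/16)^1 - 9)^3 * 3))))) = -22143375/487424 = -45.43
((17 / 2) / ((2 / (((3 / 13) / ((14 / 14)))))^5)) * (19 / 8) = 78489 / 190102016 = 0.00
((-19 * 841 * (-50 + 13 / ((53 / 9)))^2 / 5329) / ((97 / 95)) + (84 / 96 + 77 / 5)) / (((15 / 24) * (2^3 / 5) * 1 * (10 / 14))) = -2720486647816931 / 290401723400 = -9368.01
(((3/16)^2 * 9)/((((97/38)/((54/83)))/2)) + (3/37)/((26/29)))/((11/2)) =31193985/681565456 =0.05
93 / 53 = 1.75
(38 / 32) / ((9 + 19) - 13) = 19 / 240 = 0.08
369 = 369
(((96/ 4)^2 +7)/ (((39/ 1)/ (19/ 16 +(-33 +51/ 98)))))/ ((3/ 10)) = -71513695/ 45864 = -1559.26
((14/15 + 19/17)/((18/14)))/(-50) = -3661/114750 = -0.03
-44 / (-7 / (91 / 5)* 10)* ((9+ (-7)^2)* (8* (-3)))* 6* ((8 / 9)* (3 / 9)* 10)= -4246528 / 15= -283101.87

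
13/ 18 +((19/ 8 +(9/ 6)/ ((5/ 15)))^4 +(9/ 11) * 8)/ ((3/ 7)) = 2120280391/ 405504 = 5228.75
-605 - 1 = -606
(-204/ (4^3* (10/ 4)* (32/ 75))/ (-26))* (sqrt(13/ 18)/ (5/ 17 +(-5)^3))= -867* sqrt(26)/ 5644288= -0.00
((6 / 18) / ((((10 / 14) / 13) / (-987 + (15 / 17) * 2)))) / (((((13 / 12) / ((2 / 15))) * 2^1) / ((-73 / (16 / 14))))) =19970391 / 850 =23494.58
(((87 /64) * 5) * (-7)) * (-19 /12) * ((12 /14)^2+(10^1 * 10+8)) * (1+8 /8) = 917415 /56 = 16382.41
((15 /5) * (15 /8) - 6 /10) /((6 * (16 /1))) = 67 /1280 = 0.05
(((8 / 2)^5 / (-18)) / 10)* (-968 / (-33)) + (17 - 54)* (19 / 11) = -342713 / 1485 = -230.78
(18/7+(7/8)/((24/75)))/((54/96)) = 2377/252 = 9.43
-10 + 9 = -1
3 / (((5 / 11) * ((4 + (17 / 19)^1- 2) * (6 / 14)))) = 133 / 25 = 5.32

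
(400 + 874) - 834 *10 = -7066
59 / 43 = 1.37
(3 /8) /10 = 3 /80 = 0.04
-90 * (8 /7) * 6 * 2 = -8640 /7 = -1234.29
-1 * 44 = -44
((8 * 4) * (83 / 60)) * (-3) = -664 / 5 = -132.80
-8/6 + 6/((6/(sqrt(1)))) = -1/3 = -0.33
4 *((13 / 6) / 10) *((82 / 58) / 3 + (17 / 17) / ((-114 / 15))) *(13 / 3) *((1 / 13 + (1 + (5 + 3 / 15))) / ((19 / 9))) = 992732 / 261725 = 3.79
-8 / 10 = -4 / 5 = -0.80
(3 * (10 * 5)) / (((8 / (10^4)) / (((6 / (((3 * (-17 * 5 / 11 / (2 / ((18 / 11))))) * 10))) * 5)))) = -1512500 / 51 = -29656.86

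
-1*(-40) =40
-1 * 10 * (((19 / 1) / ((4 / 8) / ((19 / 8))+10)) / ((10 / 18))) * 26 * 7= -591318 / 97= -6096.06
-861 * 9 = -7749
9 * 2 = 18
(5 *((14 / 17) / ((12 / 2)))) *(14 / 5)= 98 / 51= 1.92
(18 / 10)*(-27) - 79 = -127.60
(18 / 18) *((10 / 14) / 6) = 5 / 42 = 0.12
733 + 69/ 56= 41117/ 56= 734.23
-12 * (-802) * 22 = 211728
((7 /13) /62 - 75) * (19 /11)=-1148417 /8866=-129.53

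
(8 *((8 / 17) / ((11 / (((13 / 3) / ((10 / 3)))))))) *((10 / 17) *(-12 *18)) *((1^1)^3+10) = -179712 / 289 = -621.84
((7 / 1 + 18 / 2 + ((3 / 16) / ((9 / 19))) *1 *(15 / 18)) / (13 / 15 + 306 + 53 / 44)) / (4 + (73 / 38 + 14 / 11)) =54060985 / 7336851468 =0.01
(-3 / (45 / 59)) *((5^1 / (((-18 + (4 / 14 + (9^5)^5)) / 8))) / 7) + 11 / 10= 165834435156817948005918707 / 150758577415289043641748570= 1.10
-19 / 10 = -1.90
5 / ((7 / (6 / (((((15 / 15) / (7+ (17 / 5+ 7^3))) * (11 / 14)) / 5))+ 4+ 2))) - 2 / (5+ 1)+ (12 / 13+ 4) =28970113 / 3003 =9647.06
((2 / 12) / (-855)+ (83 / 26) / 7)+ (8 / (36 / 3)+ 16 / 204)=4765424 / 3968055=1.20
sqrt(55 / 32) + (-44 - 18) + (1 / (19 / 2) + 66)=sqrt(110) / 8 + 78 / 19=5.42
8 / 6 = 4 / 3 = 1.33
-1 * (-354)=354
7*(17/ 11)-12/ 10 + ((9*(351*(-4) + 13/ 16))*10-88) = -55600713/ 440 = -126365.26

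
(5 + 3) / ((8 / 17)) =17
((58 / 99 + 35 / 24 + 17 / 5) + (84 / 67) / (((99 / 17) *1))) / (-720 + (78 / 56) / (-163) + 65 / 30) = -1713294793 / 217312358010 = -0.01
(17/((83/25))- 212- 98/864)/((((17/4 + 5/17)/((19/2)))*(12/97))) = -232536770809/66477024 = -3498.00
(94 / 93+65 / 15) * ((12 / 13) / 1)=1988 / 403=4.93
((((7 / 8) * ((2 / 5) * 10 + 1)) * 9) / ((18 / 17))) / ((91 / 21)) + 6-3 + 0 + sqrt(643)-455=-92231 / 208 + sqrt(643)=-418.06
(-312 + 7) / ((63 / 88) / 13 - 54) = 348920 / 61713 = 5.65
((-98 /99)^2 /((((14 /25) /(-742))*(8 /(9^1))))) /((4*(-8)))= 3181325 /69696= 45.65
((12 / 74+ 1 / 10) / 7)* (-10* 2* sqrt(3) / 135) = -194* sqrt(3) / 34965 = -0.01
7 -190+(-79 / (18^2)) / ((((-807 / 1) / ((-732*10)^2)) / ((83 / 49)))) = 9694311479 / 355887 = 27239.86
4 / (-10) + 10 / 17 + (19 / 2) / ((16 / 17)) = 27967 / 2720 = 10.28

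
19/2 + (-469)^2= 439941/2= 219970.50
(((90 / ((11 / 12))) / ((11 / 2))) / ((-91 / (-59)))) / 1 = 127440 / 11011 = 11.57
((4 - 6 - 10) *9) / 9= -12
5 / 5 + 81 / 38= 119 / 38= 3.13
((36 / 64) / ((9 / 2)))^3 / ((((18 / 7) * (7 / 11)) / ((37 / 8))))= 407 / 73728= 0.01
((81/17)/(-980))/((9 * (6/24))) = -9/4165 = -0.00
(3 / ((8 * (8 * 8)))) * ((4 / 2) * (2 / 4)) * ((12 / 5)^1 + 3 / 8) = 333 / 20480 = 0.02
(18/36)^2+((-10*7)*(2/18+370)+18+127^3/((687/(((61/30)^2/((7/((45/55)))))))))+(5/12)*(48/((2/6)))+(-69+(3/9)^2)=-21563000197/881650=-24457.55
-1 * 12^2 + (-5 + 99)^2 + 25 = 8717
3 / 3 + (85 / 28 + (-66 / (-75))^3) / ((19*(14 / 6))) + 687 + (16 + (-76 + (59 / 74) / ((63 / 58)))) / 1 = 12184250080231 / 19376437500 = 628.82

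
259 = 259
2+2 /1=4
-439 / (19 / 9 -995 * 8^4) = 3951 / 36679661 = 0.00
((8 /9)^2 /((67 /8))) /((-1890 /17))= -4352 /5128515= -0.00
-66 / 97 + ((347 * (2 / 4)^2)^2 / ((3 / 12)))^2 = 1406337745201 / 1552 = 906145454.38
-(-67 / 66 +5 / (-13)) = 1.40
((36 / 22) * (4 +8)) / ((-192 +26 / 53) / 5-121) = -11448 / 92873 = -0.12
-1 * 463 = -463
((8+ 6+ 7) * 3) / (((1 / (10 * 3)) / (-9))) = -17010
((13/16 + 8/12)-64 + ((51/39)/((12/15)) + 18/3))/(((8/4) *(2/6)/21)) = -719229/416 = -1728.92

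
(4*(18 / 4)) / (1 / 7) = 126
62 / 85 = 0.73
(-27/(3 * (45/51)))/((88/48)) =-306/55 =-5.56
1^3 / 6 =1 / 6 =0.17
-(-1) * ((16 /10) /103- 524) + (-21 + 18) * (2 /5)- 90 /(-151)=-8158924 /15553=-524.59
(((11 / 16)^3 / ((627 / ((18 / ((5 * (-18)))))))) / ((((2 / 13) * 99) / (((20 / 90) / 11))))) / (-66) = 13 / 6240706560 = 0.00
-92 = -92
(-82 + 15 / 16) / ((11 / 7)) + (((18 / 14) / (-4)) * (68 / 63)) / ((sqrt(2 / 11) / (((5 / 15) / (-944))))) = -9079 / 176 + 17 * sqrt(22) / 277536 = -51.58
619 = 619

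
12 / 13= 0.92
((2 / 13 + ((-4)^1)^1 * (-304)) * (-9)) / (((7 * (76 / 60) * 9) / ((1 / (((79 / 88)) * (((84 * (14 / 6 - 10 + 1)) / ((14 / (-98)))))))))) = -0.04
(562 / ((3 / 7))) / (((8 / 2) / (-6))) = -1967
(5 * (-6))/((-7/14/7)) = 420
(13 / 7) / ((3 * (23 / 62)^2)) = 49972 / 11109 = 4.50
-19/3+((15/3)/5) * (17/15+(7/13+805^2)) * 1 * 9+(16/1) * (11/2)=1137302734/195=5832321.71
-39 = -39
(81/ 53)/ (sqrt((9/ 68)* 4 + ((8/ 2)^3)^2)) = 81* sqrt(1183897)/ 3690973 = 0.02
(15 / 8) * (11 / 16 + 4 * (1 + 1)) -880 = -863.71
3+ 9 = 12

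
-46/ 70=-23/ 35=-0.66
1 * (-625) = -625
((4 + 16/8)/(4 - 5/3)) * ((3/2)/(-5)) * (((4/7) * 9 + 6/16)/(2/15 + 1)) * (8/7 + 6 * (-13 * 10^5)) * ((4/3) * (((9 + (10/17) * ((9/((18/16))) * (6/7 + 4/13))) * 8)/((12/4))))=13606917077512224/9020557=1508434243.86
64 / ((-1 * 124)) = -16 / 31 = -0.52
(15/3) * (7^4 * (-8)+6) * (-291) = 27938910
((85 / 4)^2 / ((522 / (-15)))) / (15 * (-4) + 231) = -36125 / 476064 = -0.08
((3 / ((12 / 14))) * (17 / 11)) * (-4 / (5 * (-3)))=238 / 165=1.44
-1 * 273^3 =-20346417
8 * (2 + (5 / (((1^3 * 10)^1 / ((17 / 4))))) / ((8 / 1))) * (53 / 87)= 265 / 24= 11.04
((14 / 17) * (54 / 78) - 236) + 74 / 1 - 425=-129601 / 221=-586.43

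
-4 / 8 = -1 / 2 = -0.50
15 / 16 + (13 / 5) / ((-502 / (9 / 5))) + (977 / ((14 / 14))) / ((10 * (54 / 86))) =424306543 / 2710800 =156.52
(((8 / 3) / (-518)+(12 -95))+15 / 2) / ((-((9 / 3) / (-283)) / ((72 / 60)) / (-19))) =126182059 / 777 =162396.47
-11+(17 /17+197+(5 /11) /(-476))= 979127 /5236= 187.00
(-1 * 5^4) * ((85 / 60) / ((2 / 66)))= -116875 / 4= -29218.75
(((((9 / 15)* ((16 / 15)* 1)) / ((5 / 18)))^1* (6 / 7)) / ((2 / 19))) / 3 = 5472 / 875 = 6.25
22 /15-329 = -4913 /15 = -327.53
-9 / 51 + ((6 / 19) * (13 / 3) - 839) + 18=-819.81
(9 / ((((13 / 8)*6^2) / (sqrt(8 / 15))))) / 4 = sqrt(30) / 195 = 0.03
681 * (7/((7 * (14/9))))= 6129/14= 437.79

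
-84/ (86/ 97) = -4074/ 43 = -94.74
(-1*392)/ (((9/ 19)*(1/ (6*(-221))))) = 3292016/ 3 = 1097338.67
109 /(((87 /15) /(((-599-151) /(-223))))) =408750 /6467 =63.21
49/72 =0.68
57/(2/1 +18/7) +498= 16335/32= 510.47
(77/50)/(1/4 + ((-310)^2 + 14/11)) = 1694/105711675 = 0.00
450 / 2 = 225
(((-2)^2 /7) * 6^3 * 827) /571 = 714528 /3997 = 178.77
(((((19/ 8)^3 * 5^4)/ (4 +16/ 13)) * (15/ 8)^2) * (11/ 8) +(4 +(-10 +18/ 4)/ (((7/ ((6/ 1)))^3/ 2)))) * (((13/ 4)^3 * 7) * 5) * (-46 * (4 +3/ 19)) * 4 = -943939505529614659715/ 132766498816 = -7109771771.85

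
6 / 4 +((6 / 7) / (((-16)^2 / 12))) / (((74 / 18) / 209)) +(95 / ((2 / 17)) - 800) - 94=-687551 / 8288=-82.96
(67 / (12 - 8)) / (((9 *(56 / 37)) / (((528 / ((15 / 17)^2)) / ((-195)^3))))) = -7880741 / 70070568750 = -0.00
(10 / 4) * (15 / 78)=25 / 52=0.48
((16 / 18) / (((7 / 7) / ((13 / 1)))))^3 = 1124864 / 729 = 1543.02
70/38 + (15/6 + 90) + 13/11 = 39929/418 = 95.52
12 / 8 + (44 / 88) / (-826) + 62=104901 / 1652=63.50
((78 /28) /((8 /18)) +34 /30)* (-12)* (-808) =2511668 /35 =71761.94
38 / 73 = 0.52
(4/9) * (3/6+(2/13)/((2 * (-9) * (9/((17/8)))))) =4195/18954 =0.22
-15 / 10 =-3 / 2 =-1.50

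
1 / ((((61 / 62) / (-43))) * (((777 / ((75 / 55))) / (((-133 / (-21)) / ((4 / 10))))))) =-633175 / 521367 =-1.21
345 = 345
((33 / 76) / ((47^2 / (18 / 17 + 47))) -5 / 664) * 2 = 47789 / 12467596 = 0.00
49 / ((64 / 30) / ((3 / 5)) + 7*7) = 441 / 473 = 0.93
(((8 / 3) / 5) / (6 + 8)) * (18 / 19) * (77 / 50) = 132 / 2375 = 0.06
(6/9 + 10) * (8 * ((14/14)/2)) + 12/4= 137/3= 45.67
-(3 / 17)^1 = -3 / 17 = -0.18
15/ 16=0.94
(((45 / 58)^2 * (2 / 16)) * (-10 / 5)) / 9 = -225 / 13456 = -0.02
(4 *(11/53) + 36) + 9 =2429/53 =45.83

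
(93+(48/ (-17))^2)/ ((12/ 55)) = 534985/ 1156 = 462.79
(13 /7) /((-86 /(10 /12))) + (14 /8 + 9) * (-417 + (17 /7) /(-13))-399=-32760371 /6708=-4883.78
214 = 214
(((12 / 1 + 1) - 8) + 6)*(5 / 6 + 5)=385 / 6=64.17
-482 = -482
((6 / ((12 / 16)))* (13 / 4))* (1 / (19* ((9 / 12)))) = 104 / 57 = 1.82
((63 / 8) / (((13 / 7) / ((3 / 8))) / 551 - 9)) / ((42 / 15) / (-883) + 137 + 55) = -33878061 / 7426267984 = -0.00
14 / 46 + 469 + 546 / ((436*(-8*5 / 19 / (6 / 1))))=46703937 / 100280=465.74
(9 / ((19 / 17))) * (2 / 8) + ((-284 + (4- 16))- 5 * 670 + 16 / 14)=-1937993 / 532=-3642.84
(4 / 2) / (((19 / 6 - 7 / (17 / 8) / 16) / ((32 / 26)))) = 1632 / 1963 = 0.83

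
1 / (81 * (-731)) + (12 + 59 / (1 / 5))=18177776 / 59211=307.00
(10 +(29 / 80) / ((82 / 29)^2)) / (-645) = -5403589 / 346958400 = -0.02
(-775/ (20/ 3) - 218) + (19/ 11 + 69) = -11595/ 44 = -263.52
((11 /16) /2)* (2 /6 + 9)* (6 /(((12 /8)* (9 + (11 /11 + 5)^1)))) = 77 /90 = 0.86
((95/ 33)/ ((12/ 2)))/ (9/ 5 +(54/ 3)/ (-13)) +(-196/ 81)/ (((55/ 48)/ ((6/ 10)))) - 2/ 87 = -523201/ 3875850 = -0.13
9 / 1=9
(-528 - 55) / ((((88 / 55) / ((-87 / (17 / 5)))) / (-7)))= -65265.99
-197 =-197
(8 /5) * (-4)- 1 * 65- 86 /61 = -22207 /305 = -72.81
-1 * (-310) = 310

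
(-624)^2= 389376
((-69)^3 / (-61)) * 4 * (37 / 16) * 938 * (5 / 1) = 28503083385 / 122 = 233631831.02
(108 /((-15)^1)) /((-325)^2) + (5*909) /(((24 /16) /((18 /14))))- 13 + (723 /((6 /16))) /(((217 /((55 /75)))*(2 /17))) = 1353954355939 /343809375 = 3938.10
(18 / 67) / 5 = 18 / 335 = 0.05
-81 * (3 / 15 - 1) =324 / 5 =64.80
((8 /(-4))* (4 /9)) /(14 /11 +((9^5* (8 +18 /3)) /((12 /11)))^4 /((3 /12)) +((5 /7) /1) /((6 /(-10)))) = -2464 /3656464027853491893291534201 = -0.00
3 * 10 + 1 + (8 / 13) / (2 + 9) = 4441 / 143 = 31.06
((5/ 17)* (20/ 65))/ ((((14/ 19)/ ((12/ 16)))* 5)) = 57/ 3094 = 0.02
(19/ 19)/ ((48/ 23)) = 23/ 48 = 0.48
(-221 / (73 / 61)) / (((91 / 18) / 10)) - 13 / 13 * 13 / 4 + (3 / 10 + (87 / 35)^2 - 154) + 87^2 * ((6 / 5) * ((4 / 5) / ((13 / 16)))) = 39186437497 / 4650100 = 8427.01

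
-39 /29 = -1.34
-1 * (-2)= 2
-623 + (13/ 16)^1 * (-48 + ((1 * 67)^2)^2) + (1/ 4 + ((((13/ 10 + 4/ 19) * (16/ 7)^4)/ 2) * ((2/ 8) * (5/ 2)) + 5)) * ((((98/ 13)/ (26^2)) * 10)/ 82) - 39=3138264352346327/ 191683856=16372084.84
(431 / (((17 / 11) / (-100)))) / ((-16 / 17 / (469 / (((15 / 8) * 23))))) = 22235290 / 69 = 322250.58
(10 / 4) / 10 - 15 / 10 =-5 / 4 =-1.25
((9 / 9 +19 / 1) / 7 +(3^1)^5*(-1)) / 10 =-1681 / 70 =-24.01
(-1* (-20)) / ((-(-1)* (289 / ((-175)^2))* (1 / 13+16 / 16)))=568750 / 289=1967.99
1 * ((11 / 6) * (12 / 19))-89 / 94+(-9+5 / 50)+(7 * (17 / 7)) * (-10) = -797846 / 4465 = -178.69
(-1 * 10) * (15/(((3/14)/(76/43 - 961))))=28872900/43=671462.79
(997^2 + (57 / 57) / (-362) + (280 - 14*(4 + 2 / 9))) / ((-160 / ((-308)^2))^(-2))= 161960048450 / 57264303789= 2.83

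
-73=-73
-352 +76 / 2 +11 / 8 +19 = -293.62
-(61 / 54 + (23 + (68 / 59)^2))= -4785439 / 187974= -25.46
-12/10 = -6/5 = -1.20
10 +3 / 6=21 / 2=10.50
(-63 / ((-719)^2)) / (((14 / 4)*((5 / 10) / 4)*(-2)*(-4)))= -18 / 516961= -0.00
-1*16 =-16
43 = 43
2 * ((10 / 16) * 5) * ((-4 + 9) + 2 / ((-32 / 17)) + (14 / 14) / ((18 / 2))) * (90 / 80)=14575 / 512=28.47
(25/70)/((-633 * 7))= -5/62034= -0.00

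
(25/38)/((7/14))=25/19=1.32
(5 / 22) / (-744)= -5 / 16368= -0.00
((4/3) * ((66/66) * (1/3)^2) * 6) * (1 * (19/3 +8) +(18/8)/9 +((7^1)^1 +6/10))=2662/135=19.72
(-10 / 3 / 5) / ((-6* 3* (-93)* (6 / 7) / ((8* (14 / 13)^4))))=-1075648 / 215150013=-0.00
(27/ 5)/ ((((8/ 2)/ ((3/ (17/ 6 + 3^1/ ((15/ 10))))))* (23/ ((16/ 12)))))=162/ 3335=0.05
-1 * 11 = -11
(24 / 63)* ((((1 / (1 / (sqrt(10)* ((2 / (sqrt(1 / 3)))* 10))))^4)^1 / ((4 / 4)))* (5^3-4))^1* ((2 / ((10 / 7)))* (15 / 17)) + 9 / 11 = 1533312000153 / 187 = 8199529412.58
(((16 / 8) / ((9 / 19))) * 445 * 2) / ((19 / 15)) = 2966.67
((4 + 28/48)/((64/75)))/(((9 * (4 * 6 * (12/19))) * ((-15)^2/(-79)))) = -82555/5971968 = -0.01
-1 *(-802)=802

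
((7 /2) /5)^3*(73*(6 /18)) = 25039 /3000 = 8.35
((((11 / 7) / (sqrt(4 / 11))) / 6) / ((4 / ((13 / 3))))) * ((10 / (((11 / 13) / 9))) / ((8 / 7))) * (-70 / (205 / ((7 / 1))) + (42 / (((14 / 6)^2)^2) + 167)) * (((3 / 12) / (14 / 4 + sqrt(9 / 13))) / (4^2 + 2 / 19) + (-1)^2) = -37485743815 * sqrt(143) / 55173761664 + 729079960796785 * sqrt(11) / 331042569984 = 7296.33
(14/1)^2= 196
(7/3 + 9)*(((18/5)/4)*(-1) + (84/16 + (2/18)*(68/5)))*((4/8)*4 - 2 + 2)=3587/27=132.85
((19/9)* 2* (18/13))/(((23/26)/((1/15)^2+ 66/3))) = 752552/5175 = 145.42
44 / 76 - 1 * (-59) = 1132 / 19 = 59.58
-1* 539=-539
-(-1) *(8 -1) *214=1498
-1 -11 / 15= -26 / 15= -1.73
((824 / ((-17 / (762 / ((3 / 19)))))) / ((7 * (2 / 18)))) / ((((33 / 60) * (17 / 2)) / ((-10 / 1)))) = 14315846400 / 22253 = 643322.09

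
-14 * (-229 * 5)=16030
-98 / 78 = -49 / 39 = -1.26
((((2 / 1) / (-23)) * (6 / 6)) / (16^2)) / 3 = -1 / 8832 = -0.00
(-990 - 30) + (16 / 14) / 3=-21412 / 21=-1019.62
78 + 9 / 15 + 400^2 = 800393 / 5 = 160078.60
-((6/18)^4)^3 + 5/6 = 885733/1062882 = 0.83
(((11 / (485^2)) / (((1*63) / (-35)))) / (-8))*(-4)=-11 / 846810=-0.00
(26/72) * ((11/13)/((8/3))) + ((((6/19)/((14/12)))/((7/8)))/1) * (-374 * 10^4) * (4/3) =-137871349759/89376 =-1542599.24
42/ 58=21/ 29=0.72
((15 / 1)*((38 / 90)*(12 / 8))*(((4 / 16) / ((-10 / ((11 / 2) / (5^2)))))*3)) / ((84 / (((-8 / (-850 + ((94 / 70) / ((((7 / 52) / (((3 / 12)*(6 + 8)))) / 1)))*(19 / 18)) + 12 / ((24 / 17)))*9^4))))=-5977873626813 / 57375584000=-104.19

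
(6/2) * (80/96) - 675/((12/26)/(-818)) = 2392655/2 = 1196327.50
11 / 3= 3.67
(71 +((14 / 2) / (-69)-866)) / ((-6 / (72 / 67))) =219448 / 1541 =142.41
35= 35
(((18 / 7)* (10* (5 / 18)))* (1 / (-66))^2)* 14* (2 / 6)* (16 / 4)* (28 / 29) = 2800 / 94743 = 0.03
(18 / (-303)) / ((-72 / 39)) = 13 / 404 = 0.03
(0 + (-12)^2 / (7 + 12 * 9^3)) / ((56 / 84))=216 / 8755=0.02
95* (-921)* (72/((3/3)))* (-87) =548068680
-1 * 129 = -129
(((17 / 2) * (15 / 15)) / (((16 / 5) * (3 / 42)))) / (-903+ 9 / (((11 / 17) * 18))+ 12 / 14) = -45815 / 1110488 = -0.04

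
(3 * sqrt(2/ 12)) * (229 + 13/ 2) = 471 * sqrt(6)/ 4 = 288.43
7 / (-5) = -1.40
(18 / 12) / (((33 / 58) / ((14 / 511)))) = 58 / 803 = 0.07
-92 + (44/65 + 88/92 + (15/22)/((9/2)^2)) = -40109156/444015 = -90.33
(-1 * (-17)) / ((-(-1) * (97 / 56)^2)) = 53312 / 9409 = 5.67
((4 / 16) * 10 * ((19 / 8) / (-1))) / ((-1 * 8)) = 95 / 128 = 0.74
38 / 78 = 19 / 39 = 0.49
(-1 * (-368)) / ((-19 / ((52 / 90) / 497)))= -9568 / 424935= -0.02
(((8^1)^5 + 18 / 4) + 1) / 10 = 65547 / 20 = 3277.35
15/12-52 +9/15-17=-67.15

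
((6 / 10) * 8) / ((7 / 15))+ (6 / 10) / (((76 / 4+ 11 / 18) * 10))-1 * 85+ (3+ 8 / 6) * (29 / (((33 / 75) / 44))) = 2315071642 / 185325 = 12491.96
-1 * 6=-6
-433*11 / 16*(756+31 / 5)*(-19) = 344884067 / 80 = 4311050.84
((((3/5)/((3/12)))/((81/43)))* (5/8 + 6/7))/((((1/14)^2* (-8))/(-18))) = 832.77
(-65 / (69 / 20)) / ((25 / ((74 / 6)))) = -1924 / 207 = -9.29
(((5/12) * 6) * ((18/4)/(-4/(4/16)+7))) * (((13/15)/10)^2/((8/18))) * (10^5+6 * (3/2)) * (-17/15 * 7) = 2011280999/120000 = 16760.67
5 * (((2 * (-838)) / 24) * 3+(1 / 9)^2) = -169685 / 162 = -1047.44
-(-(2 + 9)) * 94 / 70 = 517 / 35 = 14.77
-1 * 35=-35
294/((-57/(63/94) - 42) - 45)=-6174/3613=-1.71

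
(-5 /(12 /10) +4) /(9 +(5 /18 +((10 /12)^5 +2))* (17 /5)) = -6480 /704149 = -0.01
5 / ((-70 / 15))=-15 / 14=-1.07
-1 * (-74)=74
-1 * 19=-19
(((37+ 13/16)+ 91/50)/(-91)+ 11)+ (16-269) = -8824653/36400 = -242.44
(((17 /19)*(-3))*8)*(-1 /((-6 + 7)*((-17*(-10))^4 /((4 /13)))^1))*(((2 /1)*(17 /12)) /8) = 1 /356915000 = 0.00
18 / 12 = 1.50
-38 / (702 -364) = -19 / 169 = -0.11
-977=-977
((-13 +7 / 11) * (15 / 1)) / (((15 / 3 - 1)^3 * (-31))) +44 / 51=133037 / 139128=0.96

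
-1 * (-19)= 19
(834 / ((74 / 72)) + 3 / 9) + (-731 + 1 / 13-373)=-421544 / 1443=-292.13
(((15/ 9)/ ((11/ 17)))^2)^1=7225/ 1089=6.63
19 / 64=0.30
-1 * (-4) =4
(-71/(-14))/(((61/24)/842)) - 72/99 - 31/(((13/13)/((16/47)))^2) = 17386892480/10375673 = 1675.74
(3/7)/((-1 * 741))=-1/1729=-0.00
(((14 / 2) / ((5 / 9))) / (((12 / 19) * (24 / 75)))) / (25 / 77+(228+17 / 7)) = 153615 / 568576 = 0.27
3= 3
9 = 9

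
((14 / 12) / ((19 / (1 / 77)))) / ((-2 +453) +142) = 1 / 743622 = 0.00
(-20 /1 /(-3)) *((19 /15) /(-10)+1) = 262 /45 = 5.82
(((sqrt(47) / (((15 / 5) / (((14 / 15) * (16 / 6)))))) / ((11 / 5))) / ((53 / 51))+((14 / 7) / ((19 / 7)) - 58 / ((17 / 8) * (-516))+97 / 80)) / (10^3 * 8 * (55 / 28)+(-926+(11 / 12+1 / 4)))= 46719253 / 345089982920+26656 * sqrt(47) / 1086403593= 0.00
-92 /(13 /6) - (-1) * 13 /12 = -6455 /156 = -41.38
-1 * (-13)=13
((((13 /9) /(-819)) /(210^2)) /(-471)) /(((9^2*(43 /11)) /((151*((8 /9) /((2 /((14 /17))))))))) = 3322 /224145192982725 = 0.00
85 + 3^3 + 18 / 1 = 130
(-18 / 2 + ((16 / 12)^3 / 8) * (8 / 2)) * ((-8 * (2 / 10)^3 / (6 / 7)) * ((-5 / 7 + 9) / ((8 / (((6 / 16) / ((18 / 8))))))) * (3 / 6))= 6119 / 121500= 0.05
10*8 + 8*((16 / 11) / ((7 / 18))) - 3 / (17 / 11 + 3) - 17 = 355209 / 3850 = 92.26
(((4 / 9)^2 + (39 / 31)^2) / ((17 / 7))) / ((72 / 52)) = 12610507 / 23819346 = 0.53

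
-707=-707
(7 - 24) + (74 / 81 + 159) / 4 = 7445 / 324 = 22.98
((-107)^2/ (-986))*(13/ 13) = -11449/ 986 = -11.61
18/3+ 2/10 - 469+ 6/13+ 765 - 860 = -36227/65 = -557.34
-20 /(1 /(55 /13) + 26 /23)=-25300 /1729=-14.63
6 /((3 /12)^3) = 384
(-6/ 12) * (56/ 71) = -28/ 71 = -0.39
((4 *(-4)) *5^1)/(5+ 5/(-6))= -96/5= -19.20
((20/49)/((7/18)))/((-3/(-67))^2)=179560/343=523.50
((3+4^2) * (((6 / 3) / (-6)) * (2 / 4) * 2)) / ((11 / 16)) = -304 / 33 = -9.21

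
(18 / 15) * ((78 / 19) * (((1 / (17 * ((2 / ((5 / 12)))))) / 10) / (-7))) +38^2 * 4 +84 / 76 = 261240661 / 45220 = 5777.10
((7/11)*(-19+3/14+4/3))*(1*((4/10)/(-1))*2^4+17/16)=312991/5280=59.28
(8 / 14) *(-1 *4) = -2.29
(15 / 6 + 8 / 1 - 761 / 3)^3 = -3105745579 / 216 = -14378451.75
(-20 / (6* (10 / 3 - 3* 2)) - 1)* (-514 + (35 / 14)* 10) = -489 / 4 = -122.25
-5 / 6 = -0.83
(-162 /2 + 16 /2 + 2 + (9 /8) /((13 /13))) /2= -559 /16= -34.94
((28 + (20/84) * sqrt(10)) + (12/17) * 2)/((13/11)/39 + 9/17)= 935 * sqrt(10)/2198 + 8250/157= 53.89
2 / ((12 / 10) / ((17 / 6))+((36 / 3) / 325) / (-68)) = 11050 / 2337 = 4.73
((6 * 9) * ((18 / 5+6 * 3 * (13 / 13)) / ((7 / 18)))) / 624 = 2187 / 455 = 4.81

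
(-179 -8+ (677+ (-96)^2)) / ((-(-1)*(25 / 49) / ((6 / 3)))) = 951188 / 25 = 38047.52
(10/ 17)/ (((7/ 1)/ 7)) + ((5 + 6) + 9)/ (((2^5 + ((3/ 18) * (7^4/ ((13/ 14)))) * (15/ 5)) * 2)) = 174440/ 292791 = 0.60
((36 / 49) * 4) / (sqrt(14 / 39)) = 72 * sqrt(546) / 343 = 4.90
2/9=0.22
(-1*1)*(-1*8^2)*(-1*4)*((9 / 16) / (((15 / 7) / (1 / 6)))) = -56 / 5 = -11.20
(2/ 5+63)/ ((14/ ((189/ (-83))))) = -8559/ 830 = -10.31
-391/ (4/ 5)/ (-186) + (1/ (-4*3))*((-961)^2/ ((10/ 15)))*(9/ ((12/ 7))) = -1803628693/ 2976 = -606058.03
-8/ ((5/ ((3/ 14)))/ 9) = -108/ 35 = -3.09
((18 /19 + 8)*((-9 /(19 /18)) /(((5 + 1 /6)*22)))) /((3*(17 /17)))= -27540 /123101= -0.22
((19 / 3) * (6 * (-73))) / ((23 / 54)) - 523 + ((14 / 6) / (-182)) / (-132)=-7035.87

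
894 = 894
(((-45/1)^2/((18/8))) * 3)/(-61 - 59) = -45/2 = -22.50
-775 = -775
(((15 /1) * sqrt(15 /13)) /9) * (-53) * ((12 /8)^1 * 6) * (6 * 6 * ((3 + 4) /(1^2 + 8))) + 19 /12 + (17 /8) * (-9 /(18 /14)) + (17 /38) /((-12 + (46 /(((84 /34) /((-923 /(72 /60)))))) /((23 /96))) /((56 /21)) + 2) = -22260 * sqrt(195) /13 - 1902278011 /143117880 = -23924.37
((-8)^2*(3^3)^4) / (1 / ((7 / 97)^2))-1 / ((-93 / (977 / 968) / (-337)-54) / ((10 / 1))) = 14740601785135141 / 83219885799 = 177128.36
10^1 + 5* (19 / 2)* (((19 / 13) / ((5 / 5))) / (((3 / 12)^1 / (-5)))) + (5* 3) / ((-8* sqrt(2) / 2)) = -17920 / 13-15* sqrt(2) / 8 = -1381.11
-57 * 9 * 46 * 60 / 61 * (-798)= 18522495.74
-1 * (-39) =39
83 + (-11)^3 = -1248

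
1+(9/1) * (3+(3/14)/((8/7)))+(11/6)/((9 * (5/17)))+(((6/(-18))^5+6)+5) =804349/19440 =41.38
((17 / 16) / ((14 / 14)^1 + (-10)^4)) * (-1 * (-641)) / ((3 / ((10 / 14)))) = 54485 / 3360336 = 0.02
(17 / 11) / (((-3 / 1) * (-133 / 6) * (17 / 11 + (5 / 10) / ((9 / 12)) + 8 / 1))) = 102 / 44821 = 0.00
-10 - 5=-15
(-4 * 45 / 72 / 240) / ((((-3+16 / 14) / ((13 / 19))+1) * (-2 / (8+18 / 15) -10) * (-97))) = 161 / 26259840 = 0.00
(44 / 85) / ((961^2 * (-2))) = -22 / 78499285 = -0.00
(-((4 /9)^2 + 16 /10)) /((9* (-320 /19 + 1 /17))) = 18088 /1519965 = 0.01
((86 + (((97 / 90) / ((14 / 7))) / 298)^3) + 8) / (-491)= -14507552844048673 / 75778813255104000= -0.19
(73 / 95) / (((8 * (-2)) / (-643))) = 46939 / 1520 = 30.88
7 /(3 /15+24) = 35 /121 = 0.29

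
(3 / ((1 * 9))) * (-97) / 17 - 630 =-32227 / 51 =-631.90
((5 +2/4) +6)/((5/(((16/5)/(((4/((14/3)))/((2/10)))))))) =1.72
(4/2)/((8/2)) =1/2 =0.50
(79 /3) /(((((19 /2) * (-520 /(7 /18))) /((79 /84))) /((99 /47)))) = -68651 /16716960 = -0.00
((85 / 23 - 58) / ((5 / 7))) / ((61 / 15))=-26229 / 1403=-18.69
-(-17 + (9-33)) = 41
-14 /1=-14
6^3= 216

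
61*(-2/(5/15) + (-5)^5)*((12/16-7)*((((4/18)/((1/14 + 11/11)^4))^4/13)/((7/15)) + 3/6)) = 7135278597361181349906413101/11951770749521484375000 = 597005.98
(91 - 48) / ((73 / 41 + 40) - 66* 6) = -1763 / 14523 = -0.12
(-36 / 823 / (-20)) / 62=9 / 255130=0.00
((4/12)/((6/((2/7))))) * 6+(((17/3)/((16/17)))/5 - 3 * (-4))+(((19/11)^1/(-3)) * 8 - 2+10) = 102831/6160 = 16.69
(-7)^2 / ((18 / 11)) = 539 / 18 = 29.94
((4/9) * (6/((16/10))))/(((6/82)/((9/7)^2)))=1845/49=37.65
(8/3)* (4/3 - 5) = -88/9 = -9.78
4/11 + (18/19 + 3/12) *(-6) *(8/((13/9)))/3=-2696/209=-12.90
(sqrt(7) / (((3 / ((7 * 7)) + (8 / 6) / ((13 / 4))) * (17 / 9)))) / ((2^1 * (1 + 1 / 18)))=154791 * sqrt(7) / 291023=1.41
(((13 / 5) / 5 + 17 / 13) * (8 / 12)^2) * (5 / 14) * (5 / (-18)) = -22 / 273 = -0.08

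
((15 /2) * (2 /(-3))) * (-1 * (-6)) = -30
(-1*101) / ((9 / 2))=-202 / 9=-22.44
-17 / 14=-1.21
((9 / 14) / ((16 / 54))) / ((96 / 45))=3645 / 3584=1.02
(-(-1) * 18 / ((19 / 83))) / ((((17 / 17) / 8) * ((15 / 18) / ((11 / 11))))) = 71712 / 95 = 754.86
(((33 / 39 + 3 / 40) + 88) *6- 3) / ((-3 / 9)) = -413811 / 260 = -1591.58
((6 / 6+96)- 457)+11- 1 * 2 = -351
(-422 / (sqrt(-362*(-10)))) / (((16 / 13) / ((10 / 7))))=-2743*sqrt(905) / 10136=-8.14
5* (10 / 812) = 25 / 406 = 0.06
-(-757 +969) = -212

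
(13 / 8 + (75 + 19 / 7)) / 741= 1481 / 13832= 0.11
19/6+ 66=415/6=69.17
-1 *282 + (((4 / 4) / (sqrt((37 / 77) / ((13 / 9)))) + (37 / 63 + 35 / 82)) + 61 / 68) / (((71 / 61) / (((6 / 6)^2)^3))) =-3496267139 / 12470724 + 61 *sqrt(37037) / 7881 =-278.87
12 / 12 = 1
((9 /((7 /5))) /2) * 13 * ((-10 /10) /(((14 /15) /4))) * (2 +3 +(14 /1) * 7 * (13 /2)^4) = -12280866975 /392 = -31328742.28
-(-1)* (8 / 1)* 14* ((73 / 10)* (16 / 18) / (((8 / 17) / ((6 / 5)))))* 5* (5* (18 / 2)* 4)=1667904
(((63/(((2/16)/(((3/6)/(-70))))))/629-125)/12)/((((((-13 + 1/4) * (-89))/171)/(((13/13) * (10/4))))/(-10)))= 37348585/951677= 39.25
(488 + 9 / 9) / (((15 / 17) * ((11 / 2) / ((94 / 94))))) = 100.76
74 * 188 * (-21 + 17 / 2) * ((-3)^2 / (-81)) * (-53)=-9216700 / 9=-1024077.78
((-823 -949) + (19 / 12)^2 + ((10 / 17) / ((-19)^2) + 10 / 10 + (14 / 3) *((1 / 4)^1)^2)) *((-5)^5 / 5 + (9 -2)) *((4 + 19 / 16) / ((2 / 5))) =66793663443565 / 4713216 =14171568.51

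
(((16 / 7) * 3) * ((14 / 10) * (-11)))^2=278784 / 25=11151.36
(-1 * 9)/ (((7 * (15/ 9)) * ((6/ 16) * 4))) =-18/ 35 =-0.51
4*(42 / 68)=42 / 17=2.47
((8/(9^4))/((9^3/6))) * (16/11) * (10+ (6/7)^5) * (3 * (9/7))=4092416/6947055801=0.00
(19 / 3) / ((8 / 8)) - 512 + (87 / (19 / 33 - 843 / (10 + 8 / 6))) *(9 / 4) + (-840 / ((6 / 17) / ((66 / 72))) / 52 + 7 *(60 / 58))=-203440091197 / 374636964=-543.03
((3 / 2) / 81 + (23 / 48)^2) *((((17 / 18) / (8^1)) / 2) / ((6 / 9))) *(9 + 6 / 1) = 145775 / 442368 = 0.33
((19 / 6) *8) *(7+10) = 1292 / 3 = 430.67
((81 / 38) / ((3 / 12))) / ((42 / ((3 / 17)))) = 0.04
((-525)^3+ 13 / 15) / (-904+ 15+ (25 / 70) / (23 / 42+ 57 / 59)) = 162813.88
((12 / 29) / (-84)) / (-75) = 1 / 15225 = 0.00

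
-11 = -11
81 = 81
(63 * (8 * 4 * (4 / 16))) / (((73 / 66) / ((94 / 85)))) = 3126816 / 6205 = 503.92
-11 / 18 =-0.61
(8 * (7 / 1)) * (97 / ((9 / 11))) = 6639.11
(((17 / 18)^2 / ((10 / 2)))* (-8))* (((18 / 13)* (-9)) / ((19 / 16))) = 14.98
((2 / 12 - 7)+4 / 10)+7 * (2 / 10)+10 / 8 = -227 / 60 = -3.78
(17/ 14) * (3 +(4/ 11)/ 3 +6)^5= 76662.62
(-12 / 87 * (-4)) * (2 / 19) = 32 / 551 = 0.06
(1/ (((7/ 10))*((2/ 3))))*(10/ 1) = 150/ 7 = 21.43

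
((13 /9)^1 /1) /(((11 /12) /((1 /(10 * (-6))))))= -13 /495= -0.03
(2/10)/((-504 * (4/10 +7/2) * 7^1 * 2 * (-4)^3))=1/8805888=0.00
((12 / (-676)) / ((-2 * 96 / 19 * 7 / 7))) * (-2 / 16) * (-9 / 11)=171 / 951808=0.00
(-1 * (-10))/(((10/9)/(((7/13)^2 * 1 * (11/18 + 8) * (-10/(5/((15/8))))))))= -113925/1352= -84.26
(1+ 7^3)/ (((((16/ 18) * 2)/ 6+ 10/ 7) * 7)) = 4644/ 163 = 28.49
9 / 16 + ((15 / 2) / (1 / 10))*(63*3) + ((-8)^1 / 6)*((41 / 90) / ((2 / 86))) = 30562799 / 2160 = 14149.44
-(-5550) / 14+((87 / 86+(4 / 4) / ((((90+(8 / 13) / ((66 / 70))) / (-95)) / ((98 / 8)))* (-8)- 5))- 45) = 370651978533 / 1052355598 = 352.21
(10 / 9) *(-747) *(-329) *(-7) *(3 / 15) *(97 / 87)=-37082906 / 87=-426240.30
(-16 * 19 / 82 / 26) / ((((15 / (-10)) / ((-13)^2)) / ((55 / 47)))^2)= -2020361200 / 815121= -2478.60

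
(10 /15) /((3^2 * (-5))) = -0.01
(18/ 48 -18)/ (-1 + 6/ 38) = 2679/ 128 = 20.93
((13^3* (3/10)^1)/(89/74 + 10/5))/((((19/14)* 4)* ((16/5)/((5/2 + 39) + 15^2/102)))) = 422784089/816544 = 517.77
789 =789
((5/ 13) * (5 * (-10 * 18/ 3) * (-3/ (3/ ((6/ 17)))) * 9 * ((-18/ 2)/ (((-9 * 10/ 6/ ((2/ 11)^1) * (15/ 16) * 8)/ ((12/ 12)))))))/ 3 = 4320/ 2431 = 1.78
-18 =-18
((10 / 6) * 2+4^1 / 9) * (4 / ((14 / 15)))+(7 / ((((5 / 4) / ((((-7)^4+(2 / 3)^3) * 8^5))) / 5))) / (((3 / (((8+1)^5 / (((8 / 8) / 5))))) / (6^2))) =163921835969741140 / 21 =7805801712844816.19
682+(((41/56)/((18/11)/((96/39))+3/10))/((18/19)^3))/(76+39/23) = 21120757590427/30968331156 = 682.01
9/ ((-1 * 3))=-3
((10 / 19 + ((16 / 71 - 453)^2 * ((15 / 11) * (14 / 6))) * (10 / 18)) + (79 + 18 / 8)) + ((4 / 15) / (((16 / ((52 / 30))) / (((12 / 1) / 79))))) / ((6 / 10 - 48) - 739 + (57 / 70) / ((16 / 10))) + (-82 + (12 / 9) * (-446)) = 19714289086620826009 / 54491352996420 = 361787.48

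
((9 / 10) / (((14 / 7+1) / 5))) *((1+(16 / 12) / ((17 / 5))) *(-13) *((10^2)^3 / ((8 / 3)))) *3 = -519187500 / 17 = -30540441.18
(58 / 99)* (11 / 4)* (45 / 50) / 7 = 29 / 140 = 0.21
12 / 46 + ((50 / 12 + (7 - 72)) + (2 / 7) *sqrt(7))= -8359 / 138 + 2 *sqrt(7) / 7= -59.82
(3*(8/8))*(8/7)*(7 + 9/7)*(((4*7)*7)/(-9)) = -1856/3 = -618.67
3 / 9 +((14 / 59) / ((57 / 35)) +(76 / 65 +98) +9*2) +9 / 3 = 8791036 / 72865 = 120.65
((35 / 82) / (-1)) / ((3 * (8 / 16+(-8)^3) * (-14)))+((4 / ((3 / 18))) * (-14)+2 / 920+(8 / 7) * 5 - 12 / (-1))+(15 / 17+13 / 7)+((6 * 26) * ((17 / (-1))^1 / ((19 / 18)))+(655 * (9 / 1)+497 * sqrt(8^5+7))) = 401381964890959 / 130869709740+2485 * sqrt(1311) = 93043.25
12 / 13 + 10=142 / 13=10.92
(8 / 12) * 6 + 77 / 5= 97 / 5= 19.40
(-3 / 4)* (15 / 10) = -9 / 8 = -1.12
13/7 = 1.86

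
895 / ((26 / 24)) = 10740 / 13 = 826.15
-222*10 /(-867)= 740 /289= 2.56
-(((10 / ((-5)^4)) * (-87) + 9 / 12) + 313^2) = -48984179 / 500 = -97968.36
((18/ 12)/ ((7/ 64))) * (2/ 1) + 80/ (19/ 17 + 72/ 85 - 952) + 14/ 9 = 147026578/ 5087439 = 28.90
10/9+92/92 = 19/9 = 2.11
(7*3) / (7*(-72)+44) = -0.05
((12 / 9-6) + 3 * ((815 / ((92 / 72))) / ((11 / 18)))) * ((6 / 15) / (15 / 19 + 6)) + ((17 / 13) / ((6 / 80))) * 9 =50487284 / 148005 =341.12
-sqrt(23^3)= -23*sqrt(23)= -110.30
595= 595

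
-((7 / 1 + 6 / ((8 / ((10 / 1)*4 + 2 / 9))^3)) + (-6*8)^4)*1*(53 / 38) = -2188064030417 / 295488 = -7404916.72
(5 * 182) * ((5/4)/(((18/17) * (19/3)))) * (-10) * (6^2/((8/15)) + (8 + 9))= -32680375/228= -143334.98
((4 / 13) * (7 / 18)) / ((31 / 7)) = 98 / 3627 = 0.03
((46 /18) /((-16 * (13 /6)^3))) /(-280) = 69 /1230320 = 0.00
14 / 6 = 7 / 3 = 2.33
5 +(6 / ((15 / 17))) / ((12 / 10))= 32 / 3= 10.67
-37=-37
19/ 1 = 19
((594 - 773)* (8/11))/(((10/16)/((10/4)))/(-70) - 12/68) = 6816320/9427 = 723.06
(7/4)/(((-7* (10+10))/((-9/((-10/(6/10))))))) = -27/4000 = -0.01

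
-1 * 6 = -6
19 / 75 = 0.25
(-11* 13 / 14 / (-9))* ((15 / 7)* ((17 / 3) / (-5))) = -2431 / 882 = -2.76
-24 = -24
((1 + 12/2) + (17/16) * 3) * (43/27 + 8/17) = 154361/7344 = 21.02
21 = 21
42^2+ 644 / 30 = 26782 / 15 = 1785.47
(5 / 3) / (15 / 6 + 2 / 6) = 10 / 17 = 0.59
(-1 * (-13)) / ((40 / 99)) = 1287 / 40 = 32.18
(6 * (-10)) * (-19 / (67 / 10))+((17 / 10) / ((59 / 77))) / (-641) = 170.15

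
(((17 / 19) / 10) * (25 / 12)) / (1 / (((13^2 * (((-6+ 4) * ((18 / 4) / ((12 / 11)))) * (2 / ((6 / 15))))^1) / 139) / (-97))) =790075 / 8197664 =0.10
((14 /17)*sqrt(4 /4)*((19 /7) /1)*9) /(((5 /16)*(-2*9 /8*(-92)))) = 608 /1955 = 0.31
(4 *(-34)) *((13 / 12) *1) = -442 / 3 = -147.33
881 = 881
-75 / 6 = -25 / 2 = -12.50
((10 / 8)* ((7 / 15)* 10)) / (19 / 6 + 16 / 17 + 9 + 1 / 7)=4165 / 9461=0.44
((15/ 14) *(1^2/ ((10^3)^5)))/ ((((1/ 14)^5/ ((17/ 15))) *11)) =40817/ 687500000000000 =0.00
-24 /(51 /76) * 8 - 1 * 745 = -17529 /17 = -1031.12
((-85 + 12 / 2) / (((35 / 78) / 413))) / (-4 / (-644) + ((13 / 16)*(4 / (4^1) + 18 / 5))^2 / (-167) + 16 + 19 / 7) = -12511979450880 / 3206969639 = -3901.50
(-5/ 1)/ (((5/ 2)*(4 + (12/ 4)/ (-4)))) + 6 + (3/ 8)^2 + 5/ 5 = 5429/ 832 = 6.53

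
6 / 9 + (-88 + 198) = 332 / 3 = 110.67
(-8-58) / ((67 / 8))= -528 / 67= -7.88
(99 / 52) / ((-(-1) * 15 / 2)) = 33 / 130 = 0.25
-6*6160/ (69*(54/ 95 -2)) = 146300/ 391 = 374.17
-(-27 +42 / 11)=255 / 11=23.18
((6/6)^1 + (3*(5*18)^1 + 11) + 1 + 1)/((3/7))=1988/3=662.67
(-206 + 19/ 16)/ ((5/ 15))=-9831/ 16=-614.44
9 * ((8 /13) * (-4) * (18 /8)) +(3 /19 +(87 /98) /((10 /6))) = -5949303 /121030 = -49.16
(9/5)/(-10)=-9/50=-0.18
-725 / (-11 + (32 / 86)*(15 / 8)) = 31175 / 443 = 70.37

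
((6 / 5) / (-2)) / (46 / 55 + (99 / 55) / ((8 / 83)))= -264 / 8585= -0.03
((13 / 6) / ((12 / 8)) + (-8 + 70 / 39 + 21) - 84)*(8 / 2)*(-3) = 31712 / 39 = 813.13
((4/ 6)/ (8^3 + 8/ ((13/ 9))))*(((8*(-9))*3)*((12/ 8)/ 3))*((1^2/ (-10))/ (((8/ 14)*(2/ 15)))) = 2457/ 13456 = 0.18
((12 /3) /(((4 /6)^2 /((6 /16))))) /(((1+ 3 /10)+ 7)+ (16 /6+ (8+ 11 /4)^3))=3240 /1203133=0.00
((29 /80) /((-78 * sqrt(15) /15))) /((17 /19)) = -551 * sqrt(15) /106080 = -0.02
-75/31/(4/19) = -11.49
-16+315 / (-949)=-16.33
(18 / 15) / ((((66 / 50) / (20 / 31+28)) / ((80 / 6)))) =118400 / 341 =347.21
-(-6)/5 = 6/5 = 1.20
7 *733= 5131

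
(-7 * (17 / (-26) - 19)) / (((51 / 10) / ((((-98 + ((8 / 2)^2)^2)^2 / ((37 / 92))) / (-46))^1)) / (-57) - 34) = -16966283320 / 4192945263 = -4.05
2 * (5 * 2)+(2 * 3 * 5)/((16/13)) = 355/8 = 44.38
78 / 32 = 39 / 16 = 2.44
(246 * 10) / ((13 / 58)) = 142680 / 13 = 10975.38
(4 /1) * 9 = 36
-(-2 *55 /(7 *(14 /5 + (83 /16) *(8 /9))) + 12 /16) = 25593 /18676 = 1.37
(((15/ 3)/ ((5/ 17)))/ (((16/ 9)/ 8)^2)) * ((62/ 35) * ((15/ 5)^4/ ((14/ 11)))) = 38034117/ 980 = 38810.32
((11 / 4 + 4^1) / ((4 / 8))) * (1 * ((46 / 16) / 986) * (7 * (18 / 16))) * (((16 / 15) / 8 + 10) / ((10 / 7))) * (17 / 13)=1734453 / 603200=2.88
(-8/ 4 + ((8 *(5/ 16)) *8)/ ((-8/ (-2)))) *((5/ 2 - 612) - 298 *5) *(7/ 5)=-88179/ 10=-8817.90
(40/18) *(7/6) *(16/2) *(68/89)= 38080/2403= 15.85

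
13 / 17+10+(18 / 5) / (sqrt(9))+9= 1782 / 85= 20.96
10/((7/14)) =20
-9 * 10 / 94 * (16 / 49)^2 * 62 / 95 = -142848 / 2144093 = -0.07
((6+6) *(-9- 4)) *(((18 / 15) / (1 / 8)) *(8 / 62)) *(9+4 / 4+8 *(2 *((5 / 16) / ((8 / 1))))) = -63648 / 31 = -2053.16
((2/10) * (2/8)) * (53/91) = 53/1820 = 0.03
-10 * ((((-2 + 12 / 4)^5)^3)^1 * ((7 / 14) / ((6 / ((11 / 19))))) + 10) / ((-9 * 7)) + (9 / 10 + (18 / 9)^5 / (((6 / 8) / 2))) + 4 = 1648777 / 17955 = 91.83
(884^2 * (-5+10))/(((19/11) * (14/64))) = 1375362560/133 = 10341071.88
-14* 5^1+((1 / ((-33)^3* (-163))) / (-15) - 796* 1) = -76091925691 / 87865965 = -866.00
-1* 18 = -18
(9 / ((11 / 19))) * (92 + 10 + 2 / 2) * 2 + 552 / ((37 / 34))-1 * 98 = 1469924 / 407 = 3611.61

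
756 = 756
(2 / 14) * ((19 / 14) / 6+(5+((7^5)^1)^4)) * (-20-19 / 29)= -4014827671030645705277 / 17052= -235446145380638382.90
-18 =-18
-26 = -26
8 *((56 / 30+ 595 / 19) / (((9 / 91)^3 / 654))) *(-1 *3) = -12428652531568 / 23085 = -538386507.76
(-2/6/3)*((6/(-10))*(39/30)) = 13/150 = 0.09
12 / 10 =6 / 5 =1.20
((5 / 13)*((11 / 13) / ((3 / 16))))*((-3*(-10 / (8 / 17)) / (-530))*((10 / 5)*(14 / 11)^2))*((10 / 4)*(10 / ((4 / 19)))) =-7913500 / 98527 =-80.32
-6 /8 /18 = -1 /24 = -0.04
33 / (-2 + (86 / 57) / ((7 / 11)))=13167 / 148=88.97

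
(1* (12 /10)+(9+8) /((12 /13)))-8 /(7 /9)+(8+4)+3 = 10219 /420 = 24.33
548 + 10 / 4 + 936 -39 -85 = 2725 / 2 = 1362.50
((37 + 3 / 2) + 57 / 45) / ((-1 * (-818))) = 1193 / 24540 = 0.05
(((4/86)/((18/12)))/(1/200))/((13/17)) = 13600/1677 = 8.11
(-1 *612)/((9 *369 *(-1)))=68/369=0.18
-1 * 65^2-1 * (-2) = -4223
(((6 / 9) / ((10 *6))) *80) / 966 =4 / 4347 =0.00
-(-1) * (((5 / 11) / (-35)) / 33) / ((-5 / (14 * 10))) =4 / 363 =0.01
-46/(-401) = 46/401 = 0.11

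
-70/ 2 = -35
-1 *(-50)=50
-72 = -72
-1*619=-619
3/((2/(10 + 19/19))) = 33/2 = 16.50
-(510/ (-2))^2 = -65025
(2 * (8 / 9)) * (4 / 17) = 64 / 153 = 0.42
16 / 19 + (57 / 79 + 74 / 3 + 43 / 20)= 2555929 / 90060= 28.38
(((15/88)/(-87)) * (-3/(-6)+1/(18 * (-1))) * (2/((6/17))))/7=-85/120582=-0.00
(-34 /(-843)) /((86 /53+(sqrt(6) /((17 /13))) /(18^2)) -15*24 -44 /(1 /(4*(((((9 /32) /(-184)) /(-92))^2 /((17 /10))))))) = -606344090832378572501271629463552 /5387761605271040628561804057797404619 -3993263845256203501540737024*sqrt(6) /5387761605271040628561804057797404619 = -0.00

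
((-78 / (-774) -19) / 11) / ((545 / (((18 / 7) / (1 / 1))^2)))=-263304 / 12631465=-0.02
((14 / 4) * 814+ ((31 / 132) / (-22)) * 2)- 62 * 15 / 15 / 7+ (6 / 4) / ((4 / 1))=57741613 / 20328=2840.50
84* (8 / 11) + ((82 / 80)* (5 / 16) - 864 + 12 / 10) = -5641777 / 7040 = -801.39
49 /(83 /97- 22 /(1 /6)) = -4753 /12721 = -0.37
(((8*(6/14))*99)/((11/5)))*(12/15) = 864/7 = 123.43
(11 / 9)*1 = 11 / 9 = 1.22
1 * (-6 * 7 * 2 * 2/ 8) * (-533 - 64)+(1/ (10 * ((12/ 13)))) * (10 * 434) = 78043/ 6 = 13007.17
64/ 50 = 32/ 25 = 1.28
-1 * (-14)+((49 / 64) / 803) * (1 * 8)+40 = 54.01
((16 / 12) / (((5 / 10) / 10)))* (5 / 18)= 200 / 27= 7.41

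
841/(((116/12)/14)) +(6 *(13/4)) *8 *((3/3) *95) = 16038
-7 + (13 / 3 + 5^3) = 367 / 3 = 122.33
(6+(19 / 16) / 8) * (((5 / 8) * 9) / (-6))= -11805 / 2048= -5.76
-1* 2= -2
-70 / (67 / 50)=-3500 / 67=-52.24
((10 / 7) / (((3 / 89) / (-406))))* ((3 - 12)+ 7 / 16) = 1767985 / 12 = 147332.08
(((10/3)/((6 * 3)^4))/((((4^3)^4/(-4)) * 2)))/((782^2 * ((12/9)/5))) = -25/1077019142818627584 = -0.00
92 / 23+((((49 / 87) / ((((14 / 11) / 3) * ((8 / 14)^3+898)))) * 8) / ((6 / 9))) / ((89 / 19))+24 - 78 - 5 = -55.00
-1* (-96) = 96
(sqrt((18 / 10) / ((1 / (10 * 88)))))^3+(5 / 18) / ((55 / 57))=19 / 66+19008 * sqrt(11)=63042.69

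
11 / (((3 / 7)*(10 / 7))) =539 / 30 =17.97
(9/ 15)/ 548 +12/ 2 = 6.00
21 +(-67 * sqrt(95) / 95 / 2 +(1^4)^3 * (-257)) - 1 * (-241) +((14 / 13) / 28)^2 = 3381 / 676 - 67 * sqrt(95) / 190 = 1.56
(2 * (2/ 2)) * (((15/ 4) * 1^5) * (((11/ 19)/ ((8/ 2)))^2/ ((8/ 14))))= 0.27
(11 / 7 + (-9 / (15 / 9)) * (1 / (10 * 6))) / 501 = 1037 / 350700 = 0.00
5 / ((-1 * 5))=-1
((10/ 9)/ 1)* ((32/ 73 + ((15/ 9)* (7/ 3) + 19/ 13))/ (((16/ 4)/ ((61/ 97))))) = 7539905/ 7456293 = 1.01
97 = 97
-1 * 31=-31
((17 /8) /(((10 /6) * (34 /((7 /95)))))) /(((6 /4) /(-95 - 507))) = -2107 /1900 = -1.11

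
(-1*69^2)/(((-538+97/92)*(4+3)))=438012/345793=1.27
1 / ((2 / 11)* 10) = 11 / 20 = 0.55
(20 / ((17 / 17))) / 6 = 10 / 3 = 3.33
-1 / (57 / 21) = -0.37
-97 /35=-2.77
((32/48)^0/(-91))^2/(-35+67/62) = -62/17414943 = -0.00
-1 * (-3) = 3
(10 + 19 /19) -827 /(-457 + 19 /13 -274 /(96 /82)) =2624663 /215149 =12.20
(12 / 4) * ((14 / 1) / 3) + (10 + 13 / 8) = 205 / 8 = 25.62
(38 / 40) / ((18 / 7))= 133 / 360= 0.37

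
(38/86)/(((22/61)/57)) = 66063/946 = 69.83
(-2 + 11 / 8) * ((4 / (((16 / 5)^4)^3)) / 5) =-244140625 / 562949953421312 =-0.00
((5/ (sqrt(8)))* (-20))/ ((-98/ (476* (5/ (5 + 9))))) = 2125* sqrt(2)/ 49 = 61.33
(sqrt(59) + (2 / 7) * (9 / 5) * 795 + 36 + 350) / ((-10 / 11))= -30602 / 35 - 11 * sqrt(59) / 10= -882.79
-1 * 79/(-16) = 79/16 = 4.94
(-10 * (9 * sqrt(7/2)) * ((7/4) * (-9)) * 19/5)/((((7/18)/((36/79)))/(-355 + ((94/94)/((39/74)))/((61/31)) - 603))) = -189214743528 * sqrt(14)/62647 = -11301047.82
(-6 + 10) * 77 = 308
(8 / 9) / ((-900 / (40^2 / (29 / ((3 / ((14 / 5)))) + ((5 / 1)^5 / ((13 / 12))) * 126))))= -4160 / 956883753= -0.00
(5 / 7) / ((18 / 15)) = 25 / 42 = 0.60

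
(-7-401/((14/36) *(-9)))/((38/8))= 3012/133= 22.65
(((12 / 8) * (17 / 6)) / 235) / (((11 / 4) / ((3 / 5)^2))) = 0.00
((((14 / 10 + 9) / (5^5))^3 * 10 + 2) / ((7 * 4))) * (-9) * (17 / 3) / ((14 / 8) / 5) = -77819838560766 / 7476806640625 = -10.41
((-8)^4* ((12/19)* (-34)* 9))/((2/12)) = -90243072/19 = -4749635.37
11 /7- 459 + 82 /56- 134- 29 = -17331 /28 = -618.96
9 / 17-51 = -858 / 17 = -50.47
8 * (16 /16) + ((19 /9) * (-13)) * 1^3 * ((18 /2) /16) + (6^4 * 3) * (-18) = -1119863 /16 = -69991.44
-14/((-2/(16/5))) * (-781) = -87472/5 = -17494.40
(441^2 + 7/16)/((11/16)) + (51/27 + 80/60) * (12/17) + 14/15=793493263/2805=282885.30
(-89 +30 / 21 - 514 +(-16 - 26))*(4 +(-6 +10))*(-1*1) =36040 / 7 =5148.57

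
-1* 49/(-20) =49/20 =2.45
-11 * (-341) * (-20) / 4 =-18755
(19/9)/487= 19/4383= 0.00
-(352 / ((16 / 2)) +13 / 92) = -4061 / 92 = -44.14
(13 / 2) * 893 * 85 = 986765 / 2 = 493382.50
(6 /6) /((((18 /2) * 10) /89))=89 /90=0.99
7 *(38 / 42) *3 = 19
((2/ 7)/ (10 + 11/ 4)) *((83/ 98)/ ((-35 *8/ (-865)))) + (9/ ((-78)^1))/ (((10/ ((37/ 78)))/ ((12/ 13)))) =0.05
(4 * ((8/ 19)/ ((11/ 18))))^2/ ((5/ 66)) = 1990656/ 19855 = 100.26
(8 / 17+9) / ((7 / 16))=368 / 17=21.65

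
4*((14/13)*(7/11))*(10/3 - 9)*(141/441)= -6392/1287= -4.97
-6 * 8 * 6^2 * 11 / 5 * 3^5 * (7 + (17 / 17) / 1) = -36951552 / 5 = -7390310.40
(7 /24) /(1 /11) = 77 /24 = 3.21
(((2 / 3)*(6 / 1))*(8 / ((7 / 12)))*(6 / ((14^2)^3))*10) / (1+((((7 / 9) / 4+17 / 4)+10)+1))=810 / 30471091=0.00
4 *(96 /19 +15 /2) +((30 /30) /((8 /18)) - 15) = 2847 /76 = 37.46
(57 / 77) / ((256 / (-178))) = -5073 / 9856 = -0.51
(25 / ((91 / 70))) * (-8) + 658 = 6554 / 13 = 504.15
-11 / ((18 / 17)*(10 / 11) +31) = -2057 / 5977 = -0.34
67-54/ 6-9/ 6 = 113/ 2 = 56.50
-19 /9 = -2.11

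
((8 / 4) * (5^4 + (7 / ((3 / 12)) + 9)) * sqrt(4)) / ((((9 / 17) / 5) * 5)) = 45016 / 9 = 5001.78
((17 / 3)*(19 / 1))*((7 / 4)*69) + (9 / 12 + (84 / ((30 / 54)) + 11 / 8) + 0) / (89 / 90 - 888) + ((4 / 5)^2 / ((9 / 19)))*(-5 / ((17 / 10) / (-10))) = 13040.32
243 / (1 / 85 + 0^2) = 20655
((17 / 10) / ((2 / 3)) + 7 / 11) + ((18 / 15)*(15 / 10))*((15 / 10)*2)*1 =1889 / 220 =8.59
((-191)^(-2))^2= 1/1330863361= 0.00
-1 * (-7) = 7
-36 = -36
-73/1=-73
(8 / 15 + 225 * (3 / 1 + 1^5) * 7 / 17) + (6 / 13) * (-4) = 1224148 / 3315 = 369.28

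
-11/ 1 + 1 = -10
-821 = -821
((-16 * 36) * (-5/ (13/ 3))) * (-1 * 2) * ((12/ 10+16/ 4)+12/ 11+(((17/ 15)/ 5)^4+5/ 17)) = -4989169158656/ 569765625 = -8756.53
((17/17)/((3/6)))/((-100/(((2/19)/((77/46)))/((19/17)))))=-782/694925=-0.00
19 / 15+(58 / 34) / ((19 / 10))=10487 / 4845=2.16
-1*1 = -1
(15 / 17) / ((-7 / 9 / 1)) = -135 / 119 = -1.13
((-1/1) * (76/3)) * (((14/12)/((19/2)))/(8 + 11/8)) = -224/675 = -0.33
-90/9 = -10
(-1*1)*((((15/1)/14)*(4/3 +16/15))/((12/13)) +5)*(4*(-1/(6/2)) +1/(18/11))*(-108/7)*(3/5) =-12753/245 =-52.05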